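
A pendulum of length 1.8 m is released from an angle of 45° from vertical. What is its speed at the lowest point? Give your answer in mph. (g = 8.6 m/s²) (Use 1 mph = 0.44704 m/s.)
h = L(1 − cosθ) = 1.8(1 − cos45°) = 0.527208 m
v = √(2gh) = √(2·8.6·0.527208) = 3.01131 m/s = 6.736 mph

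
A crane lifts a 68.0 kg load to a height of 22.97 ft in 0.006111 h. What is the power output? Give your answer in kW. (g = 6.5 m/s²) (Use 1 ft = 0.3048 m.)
Convert to SI: m = 68.0 kg, h = 7.00126 m, t = 21.9996 s
P = mgh/t = (68.0)(6.5)(7.00126)/21.9996 = 140.664 W = 0.1407 kW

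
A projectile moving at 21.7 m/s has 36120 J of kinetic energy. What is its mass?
m = 2·KE/v² = 2·36120/(21.7)² = 153.4 kg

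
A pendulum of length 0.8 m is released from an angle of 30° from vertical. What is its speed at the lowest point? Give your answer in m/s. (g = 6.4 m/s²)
h = L(1 − cosθ) = 0.8(1 − cos30°) = 0.10718 m
v = √(2gh) = √(2·6.4·0.10718) = 1.171 m/s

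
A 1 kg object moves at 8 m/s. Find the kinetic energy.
KE = ½mv² = ½(1)(8)² = 32.0 J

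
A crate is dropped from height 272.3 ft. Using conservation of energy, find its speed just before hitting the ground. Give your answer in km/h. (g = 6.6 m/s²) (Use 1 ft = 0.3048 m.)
Convert to SI: h = 82.997 m
mgh = ½mv² ⇒ v = √(2gh) = √(2·6.6·82.997) = 33.0993 m/s = 119.2 km/h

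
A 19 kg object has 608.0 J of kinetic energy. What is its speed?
v = √(2·KE/m) = √(2·608.0/19) = 8.0 m/s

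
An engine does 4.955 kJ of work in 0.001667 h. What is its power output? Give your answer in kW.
Convert to SI: W = 4955.0 J, t = 6.0012 s
P = W/t = 4955.0/6.0012 = 825.668 W = 0.8257 kW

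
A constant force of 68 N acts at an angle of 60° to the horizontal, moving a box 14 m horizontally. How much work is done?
W = F·d·cosθ = (68)(14)cos(60°) = 476.0 J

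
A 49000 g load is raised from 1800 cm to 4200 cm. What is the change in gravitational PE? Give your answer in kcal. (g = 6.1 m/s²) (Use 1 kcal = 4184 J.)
Convert to SI: m = 49.0 kg, Δh = 24.0 m
ΔPE = mgΔh = (49.0)(6.1)(24.0) = 7173.6 J = 1.715 kcal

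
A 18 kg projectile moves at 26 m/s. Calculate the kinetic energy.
KE = ½mv² = ½(18)(26)² = 6084.0 J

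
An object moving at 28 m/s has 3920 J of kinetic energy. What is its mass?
m = 2·KE/v² = 2·3920/(28)² = 10.0 kg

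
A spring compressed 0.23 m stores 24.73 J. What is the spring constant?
k = 2·PE/x² = 2·24.73/(0.23)² = 935.0 N/m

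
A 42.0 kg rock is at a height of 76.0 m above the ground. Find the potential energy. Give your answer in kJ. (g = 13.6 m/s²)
PE = mgh = (42.0)(13.6)(76.0) = 43411.2 J = 43.41 kJ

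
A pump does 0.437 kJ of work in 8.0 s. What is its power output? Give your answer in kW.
Convert to SI: W = 437.0 J, t = 8.0 s
P = W/t = 437.0/8.0 = 54.625 W = 0.05463 kW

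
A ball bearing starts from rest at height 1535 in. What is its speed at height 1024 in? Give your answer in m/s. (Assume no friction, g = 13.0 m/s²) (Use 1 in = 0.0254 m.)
Convert to SI: h₁−h₂ = 12.9794 m
mgh₁ = mgh₂ + ½mv² ⇒ v = √(2g(h₁−h₂)) = √(2·13.0·12.9794) = 18.37 m/s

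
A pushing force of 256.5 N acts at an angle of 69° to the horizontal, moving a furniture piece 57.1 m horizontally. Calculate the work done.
W = F·d·cosθ = (256.5)(57.1)cos(69°) = 5249 J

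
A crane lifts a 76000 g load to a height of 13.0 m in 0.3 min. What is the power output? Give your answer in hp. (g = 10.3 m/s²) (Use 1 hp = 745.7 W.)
Convert to SI: m = 76.0 kg, h = 13.0 m, t = 18.0 s
P = mgh/t = (76.0)(10.3)(13.0)/18.0 = 565.356 W = 0.7582 hp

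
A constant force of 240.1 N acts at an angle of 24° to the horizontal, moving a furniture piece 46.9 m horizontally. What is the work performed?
W = F·d·cosθ = (240.1)(46.9)cos(24°) = 10290 J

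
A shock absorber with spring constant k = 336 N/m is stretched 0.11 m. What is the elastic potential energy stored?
PE = ½kx² = ½(336)(0.11)² = 2.033 J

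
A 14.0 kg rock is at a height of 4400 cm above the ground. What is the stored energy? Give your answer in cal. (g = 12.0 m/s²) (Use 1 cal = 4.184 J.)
Convert to SI: m = 14.0 kg, h = 44.0 m
PE = mgh = (14.0)(12.0)(44.0) = 7392.0 J = 1767 cal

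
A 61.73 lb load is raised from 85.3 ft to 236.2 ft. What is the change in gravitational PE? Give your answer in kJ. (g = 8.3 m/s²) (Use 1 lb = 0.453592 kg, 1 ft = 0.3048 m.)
Convert to SI: m = 28.0002 kg, Δh = 45.9943 m
ΔPE = mgΔh = (28.0002)(8.3)(45.9943) = 10689.2 J = 10.69 kJ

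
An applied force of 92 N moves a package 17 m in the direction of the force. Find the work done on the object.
W = F·d = (92)(17) = 1564 J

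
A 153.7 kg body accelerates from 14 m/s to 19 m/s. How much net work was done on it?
W = ΔKE = ½m(v₂² − v₁²) = ½(153.7)(19² − 14²) = 12680.25 J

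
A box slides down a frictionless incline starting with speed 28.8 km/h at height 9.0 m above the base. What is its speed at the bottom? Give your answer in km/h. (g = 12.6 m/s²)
Convert to SI: v₀ = 8.0 m/s, h = 9.0 m
½mv₀² + mgh = ½mv² ⇒ v = √(v₀² + 2gh) = √(8.0² + 2·12.6·9.0) = 17.0529 m/s = 61.39 km/h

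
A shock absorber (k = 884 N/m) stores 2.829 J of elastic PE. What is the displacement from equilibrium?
x = √(2·PE/k) = √(2·2.829/884) = 0.08 m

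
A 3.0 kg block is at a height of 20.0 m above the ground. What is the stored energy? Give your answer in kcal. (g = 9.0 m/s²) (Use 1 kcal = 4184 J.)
PE = mgh = (3.0)(9.0)(20.0) = 540.0 J = 0.1291 kcal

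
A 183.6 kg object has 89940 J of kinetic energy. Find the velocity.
v = √(2·KE/m) = √(2·89940/183.6) = 31.3 m/s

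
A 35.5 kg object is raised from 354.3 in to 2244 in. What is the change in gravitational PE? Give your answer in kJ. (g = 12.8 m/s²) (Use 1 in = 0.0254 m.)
Convert to SI: m = 35.5 kg, Δh = 47.9984 m
ΔPE = mgΔh = (35.5)(12.8)(47.9984) = 21810.5 J = 21.81 kJ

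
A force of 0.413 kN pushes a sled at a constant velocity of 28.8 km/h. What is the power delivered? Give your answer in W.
Convert to SI: F = 413.0 N, v = 8.0 m/s
P = Fv = (413.0)(8.0) = 3304 W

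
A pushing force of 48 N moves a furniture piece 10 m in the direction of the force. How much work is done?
W = F·d = (48)(10) = 480.0 J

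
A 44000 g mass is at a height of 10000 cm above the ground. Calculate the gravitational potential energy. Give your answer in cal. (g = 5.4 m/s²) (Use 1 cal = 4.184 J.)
Convert to SI: m = 44.0 kg, h = 100.0 m
PE = mgh = (44.0)(5.4)(100.0) = 23760.0 J = 5679 cal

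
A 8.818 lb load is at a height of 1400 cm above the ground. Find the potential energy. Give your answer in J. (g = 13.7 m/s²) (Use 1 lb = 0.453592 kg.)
Convert to SI: m = 3.99977 kg, h = 14.0 m
PE = mgh = (3.99977)(13.7)(14.0) = 767.2 J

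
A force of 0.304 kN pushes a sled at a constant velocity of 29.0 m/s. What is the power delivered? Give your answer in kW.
Convert to SI: F = 304.0 N, v = 29.0 m/s
P = Fv = (304.0)(29.0) = 8816.0 W = 8.816 kW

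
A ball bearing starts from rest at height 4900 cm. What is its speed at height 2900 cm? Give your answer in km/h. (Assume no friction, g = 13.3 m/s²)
Convert to SI: h₁−h₂ = 20.0 m
mgh₁ = mgh₂ + ½mv² ⇒ v = √(2g(h₁−h₂)) = √(2·13.3·20.0) = 23.0651 m/s = 83.03 km/h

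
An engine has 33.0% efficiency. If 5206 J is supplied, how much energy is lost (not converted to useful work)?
W_lost = W_in(1 − η) = 5206·(1 − 0.33) = 3488 J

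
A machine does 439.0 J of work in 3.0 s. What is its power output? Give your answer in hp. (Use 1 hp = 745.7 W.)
P = W/t = 439.0/3.0 = 146.333 W = 0.1962 hp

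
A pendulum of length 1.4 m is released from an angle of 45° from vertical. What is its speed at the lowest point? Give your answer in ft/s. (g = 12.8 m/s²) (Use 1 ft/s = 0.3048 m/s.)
h = L(1 − cosθ) = 1.4(1 − cos45°) = 0.410051 m
v = √(2gh) = √(2·12.8·0.410051) = 3.23995 m/s = 10.63 ft/s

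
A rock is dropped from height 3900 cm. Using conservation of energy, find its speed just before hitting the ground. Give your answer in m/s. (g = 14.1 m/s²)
Convert to SI: h = 39.0 m
mgh = ½mv² ⇒ v = √(2gh) = √(2·14.1·39.0) = 33.16 m/s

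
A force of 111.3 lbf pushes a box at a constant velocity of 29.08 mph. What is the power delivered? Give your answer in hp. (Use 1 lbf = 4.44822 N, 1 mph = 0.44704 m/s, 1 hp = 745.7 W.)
Convert to SI: F = 495.087 N, v = 12.9999 m/s
P = Fv = (495.087)(12.9999) = 6436.09 W = 8.631 hp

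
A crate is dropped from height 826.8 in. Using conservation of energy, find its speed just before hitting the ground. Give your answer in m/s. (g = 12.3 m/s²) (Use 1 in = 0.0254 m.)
Convert to SI: h = 21.0007 m
mgh = ½mv² ⇒ v = √(2gh) = √(2·12.3·21.0007) = 22.73 m/s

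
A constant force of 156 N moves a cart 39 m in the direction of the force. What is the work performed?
W = F·d = (156)(39) = 6084 J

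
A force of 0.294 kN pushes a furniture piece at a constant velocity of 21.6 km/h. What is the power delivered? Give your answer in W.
Convert to SI: F = 294.0 N, v = 6.0 m/s
P = Fv = (294.0)(6.0) = 1764 W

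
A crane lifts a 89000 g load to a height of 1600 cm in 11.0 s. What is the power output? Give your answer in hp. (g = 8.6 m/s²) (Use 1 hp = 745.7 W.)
Convert to SI: m = 89.0 kg, h = 16.0 m, t = 11.0 s
P = mgh/t = (89.0)(8.6)(16.0)/11.0 = 1113.31 W = 1.493 hp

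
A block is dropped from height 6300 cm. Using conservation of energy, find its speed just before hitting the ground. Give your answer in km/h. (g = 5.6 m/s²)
Convert to SI: h = 63.0 m
mgh = ½mv² ⇒ v = √(2gh) = √(2·5.6·63.0) = 26.5631 m/s = 95.63 km/h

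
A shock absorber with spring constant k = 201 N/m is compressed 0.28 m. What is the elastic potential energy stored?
PE = ½kx² = ½(201)(0.28)² = 7.879 J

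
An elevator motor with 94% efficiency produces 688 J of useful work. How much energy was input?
W_in = W_out/η = 688/0.94 = 731.9 J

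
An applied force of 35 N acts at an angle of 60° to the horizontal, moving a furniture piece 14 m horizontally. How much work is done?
W = F·d·cosθ = (35)(14)cos(60°) = 245.0 J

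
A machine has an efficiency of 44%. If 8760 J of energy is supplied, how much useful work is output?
W_out = η·W_in = 0.44·8760 = 3854.4 J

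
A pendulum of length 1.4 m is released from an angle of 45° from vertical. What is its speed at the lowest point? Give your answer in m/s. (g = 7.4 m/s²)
h = L(1 − cosθ) = 1.4(1 − cos45°) = 0.410051 m
v = √(2gh) = √(2·7.4·0.410051) = 2.463 m/s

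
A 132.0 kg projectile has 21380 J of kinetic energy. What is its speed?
v = √(2·KE/m) = √(2·21380/132.0) = 18.0 m/s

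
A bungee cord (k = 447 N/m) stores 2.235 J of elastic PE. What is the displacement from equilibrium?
x = √(2·PE/k) = √(2·2.235/447) = 0.1 m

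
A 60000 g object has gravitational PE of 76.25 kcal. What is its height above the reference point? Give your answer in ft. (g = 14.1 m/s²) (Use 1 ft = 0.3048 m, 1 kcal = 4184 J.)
Convert to SI: m = 60.0 kg, PE = 319030 J
h = PE/(mg) = 319030/(60.0·14.1) = 377.104 m = 1237 ft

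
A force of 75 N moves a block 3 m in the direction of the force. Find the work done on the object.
W = F·d = (75)(3) = 225.0 J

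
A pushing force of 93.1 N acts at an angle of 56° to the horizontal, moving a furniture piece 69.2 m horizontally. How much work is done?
W = F·d·cosθ = (93.1)(69.2)cos(56°) = 3603 J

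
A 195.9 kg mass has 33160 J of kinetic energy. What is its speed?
v = √(2·KE/m) = √(2·33160/195.9) = 18.4 m/s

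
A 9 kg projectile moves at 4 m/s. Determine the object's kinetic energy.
KE = ½mv² = ½(9)(4)² = 72.0 J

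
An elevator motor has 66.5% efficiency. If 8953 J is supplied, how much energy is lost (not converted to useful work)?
W_lost = W_in(1 − η) = 8953·(1 − 0.665) = 2999 J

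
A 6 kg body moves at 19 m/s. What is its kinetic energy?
KE = ½mv² = ½(6)(19)² = 1083.0 J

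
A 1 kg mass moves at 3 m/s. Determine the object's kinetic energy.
KE = ½mv² = ½(1)(3)² = 4.5 J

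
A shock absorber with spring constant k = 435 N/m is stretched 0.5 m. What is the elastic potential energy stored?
PE = ½kx² = ½(435)(0.5)² = 54.38 J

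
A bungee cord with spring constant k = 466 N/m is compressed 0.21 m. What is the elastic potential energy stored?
PE = ½kx² = ½(466)(0.21)² = 10.28 J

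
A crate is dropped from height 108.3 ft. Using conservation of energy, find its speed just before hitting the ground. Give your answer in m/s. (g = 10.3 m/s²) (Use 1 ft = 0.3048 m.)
Convert to SI: h = 33.0098 m
mgh = ½mv² ⇒ v = √(2gh) = √(2·10.3·33.0098) = 26.08 m/s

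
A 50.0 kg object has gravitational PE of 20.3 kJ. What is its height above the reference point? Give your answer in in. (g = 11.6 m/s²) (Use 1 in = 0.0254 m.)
Convert to SI: m = 50.0 kg, PE = 20300.0 J
h = PE/(mg) = 20300.0/(50.0·11.6) = 35.0 m = 1378 in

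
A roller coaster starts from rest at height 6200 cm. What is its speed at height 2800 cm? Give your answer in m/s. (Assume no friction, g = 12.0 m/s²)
Convert to SI: h₁−h₂ = 34.0 m
mgh₁ = mgh₂ + ½mv² ⇒ v = √(2g(h₁−h₂)) = √(2·12.0·34.0) = 28.57 m/s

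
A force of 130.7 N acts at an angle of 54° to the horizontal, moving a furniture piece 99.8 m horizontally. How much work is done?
W = F·d·cosθ = (130.7)(99.8)cos(54°) = 7667 J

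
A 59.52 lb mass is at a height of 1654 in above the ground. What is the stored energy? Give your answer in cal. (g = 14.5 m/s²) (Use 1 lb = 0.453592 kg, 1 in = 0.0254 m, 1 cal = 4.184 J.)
Convert to SI: m = 26.9978 kg, h = 42.0116 m
PE = mgh = (26.9978)(14.5)(42.0116) = 16446.2 J = 3931 cal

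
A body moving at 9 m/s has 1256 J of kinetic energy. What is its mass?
m = 2·KE/v² = 2·1256/(9)² = 31.01 kg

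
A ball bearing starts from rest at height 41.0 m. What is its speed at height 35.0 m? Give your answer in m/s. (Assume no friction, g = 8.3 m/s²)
mgh₁ = mgh₂ + ½mv² ⇒ v = √(2g(h₁−h₂)) = √(2·8.3·6.0) = 9.98 m/s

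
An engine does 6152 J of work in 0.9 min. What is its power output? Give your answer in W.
Convert to SI: W = 6152.0 J, t = 54.0 s
P = W/t = 6152.0/54.0 = 113.9 W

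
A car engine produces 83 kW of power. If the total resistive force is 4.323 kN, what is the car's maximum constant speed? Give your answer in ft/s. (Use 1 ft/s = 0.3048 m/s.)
Convert to SI: F = 4323.0 N
P = Fv ⇒ v = P/F = 83000 W/4323.0 N = 19.1996 m/s = 62.99 ft/s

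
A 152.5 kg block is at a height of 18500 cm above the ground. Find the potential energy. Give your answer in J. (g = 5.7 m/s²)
Convert to SI: m = 152.5 kg, h = 185.0 m
PE = mgh = (152.5)(5.7)(185.0) = 160800 J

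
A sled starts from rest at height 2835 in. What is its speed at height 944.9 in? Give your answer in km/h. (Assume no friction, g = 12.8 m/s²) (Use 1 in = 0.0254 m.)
Convert to SI: h₁−h₂ = 48.0085 m
mgh₁ = mgh₂ + ½mv² ⇒ v = √(2g(h₁−h₂)) = √(2·12.8·48.0085) = 35.0574 m/s = 126.2 km/h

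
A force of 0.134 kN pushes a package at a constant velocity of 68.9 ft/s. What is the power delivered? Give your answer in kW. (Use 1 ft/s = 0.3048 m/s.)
Convert to SI: F = 134.0 N, v = 21.0007 m/s
P = Fv = (134.0)(21.0007) = 2814.1 W = 2.814 kW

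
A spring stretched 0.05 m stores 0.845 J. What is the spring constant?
k = 2·PE/x² = 2·0.845/(0.05)² = 676.0 N/m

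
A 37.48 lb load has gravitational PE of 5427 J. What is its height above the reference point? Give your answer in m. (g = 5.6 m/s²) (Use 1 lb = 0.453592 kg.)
Convert to SI: m = 17.0006 kg, PE = 5427.0 J
h = PE/(mg) = 5427.0/(17.0006·5.6) = 57.0 m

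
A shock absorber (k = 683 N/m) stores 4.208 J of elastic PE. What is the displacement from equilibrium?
x = √(2·PE/k) = √(2·4.208/683) = 0.111 m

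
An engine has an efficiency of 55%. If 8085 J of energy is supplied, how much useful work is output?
W_out = η·W_in = 0.55·8085 = 4446.75 J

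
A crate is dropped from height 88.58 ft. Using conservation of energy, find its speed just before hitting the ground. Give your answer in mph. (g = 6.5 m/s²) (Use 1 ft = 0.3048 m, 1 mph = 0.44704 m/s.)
Convert to SI: h = 26.9992 m
mgh = ½mv² ⇒ v = √(2gh) = √(2·6.5·26.9992) = 18.7347 m/s = 41.91 mph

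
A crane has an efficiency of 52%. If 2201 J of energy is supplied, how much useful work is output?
W_out = η·W_in = 0.52·2201 = 1144.52 J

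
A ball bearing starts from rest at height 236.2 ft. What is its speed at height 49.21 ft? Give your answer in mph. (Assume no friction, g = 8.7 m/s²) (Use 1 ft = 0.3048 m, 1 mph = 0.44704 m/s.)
Convert to SI: h₁−h₂ = 56.9946 m
mgh₁ = mgh₂ + ½mv² ⇒ v = √(2g(h₁−h₂)) = √(2·8.7·56.9946) = 31.4914 m/s = 70.44 mph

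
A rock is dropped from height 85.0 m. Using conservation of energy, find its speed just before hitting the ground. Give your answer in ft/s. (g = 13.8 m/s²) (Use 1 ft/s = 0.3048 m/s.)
mgh = ½mv² ⇒ v = √(2gh) = √(2·13.8·85.0) = 48.4355 m/s = 158.9 ft/s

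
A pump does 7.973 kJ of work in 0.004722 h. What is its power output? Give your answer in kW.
Convert to SI: W = 7973.0 J, t = 16.9992 s
P = W/t = 7973.0/16.9992 = 469.022 W = 0.469 kW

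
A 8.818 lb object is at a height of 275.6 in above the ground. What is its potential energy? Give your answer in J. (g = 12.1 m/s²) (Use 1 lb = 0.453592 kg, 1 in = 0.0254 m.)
Convert to SI: m = 3.99977 kg, h = 7.00024 m
PE = mgh = (3.99977)(12.1)(7.00024) = 338.8 J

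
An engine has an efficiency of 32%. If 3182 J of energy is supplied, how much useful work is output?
W_out = η·W_in = 0.32·3182 = 1018.24 J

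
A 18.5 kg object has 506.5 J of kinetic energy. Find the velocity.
v = √(2·KE/m) = √(2·506.5/18.5) = 7.4 m/s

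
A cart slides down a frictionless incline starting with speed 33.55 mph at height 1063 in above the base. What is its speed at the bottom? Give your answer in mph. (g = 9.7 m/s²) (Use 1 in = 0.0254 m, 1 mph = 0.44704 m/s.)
Convert to SI: v₀ = 14.9982 m/s, h = 27.0002 m
½mv₀² + mgh = ½mv² ⇒ v = √(v₀² + 2gh) = √(14.9982² + 2·9.7·27.0002) = 27.3633 m/s = 61.21 mph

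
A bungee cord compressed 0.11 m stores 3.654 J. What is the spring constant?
k = 2·PE/x² = 2·3.654/(0.11)² = 604.0 N/m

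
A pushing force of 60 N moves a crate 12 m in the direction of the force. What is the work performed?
W = F·d = (60)(12) = 720.0 J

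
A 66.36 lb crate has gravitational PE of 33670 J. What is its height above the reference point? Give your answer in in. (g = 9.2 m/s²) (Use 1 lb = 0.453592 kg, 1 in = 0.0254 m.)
Convert to SI: m = 30.1004 kg, PE = 33670.0 J
h = PE/(mg) = 33670.0/(30.1004·9.2) = 121.586 m = 4787 in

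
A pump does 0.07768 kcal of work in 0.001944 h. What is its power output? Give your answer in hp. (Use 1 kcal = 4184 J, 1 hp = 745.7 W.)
Convert to SI: W = 325.013 J, t = 6.9984 s
P = W/t = 325.013/6.9984 = 46.4411 W = 0.06228 hp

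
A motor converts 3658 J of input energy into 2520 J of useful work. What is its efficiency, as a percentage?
η = W_out/W_in = 2520/3658 = 68.89%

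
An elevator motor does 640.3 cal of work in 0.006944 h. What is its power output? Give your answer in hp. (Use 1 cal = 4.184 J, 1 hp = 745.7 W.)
Convert to SI: W = 2679.02 J, t = 24.9984 s
P = W/t = 2679.02/24.9984 = 107.167 W = 0.1437 hp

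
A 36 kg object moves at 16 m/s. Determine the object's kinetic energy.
KE = ½mv² = ½(36)(16)² = 4608.0 J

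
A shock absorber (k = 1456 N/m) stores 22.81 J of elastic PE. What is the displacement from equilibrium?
x = √(2·PE/k) = √(2·22.81/1456) = 0.177 m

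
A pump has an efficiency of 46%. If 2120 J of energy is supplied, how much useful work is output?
W_out = η·W_in = 0.46·2120 = 975.2 J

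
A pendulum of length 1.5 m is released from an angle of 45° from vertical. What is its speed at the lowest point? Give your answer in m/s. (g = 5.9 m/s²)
h = L(1 − cosθ) = 1.5(1 − cos45°) = 0.43934 m
v = √(2gh) = √(2·5.9·0.43934) = 2.277 m/s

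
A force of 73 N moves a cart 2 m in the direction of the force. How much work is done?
W = F·d = (73)(2) = 146.0 J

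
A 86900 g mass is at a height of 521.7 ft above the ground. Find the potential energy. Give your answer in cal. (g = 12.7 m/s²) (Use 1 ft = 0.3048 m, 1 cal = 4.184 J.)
Convert to SI: m = 86.9 kg, h = 159.014 m
PE = mgh = (86.9)(12.7)(159.014) = 175493 J = 41940 cal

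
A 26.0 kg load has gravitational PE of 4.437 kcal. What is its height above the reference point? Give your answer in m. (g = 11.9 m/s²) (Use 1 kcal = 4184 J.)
Convert to SI: m = 26.0 kg, PE = 18564.4 J
h = PE/(mg) = 18564.4/(26.0·11.9) = 60.0 m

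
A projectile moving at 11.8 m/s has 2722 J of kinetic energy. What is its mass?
m = 2·KE/v² = 2·2722/(11.8)² = 39.1 kg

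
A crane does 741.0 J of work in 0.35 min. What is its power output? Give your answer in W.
Convert to SI: W = 741.0 J, t = 21.0 s
P = W/t = 741.0/21.0 = 35.29 W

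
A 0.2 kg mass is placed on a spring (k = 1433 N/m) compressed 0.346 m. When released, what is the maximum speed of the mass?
½kx² = ½mv² ⇒ v = x√(k/m) = (0.346)√(1433/0.2) = 29.29 m/s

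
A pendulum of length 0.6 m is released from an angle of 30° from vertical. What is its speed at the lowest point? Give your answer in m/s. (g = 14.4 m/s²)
h = L(1 − cosθ) = 0.6(1 − cos30°) = 0.0803848 m
v = √(2gh) = √(2·14.4·0.0803848) = 1.522 m/s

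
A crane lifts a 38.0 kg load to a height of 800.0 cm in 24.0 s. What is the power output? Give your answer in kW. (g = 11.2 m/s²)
Convert to SI: m = 38.0 kg, h = 8.0 m, t = 24.0 s
P = mgh/t = (38.0)(11.2)(8.0)/24.0 = 141.867 W = 0.1419 kW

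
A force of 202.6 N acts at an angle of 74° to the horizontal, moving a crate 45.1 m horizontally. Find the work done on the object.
W = F·d·cosθ = (202.6)(45.1)cos(74°) = 2519 J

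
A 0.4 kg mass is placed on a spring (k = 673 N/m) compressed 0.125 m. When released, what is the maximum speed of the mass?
½kx² = ½mv² ⇒ v = x√(k/m) = (0.125)√(673/0.4) = 5.127 m/s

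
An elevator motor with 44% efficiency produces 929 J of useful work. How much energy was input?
W_in = W_out/η = 929/0.44 = 2111 J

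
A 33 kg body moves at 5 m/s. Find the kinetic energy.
KE = ½mv² = ½(33)(5)² = 412.5 J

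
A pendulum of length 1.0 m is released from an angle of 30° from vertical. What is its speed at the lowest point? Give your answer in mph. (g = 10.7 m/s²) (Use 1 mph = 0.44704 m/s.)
h = L(1 − cosθ) = 1.0(1 − cos30°) = 0.133975 m
v = √(2gh) = √(2·10.7·0.133975) = 1.69324 m/s = 3.788 mph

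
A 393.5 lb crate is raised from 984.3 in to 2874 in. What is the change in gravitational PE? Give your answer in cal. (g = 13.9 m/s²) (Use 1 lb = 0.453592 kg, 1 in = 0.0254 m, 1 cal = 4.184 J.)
Convert to SI: m = 178.488 kg, Δh = 47.9984 m
ΔPE = mgΔh = (178.488)(13.9)(47.9984) = 119083 J = 28460 cal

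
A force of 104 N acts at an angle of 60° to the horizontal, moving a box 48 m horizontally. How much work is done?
W = F·d·cosθ = (104)(48)cos(60°) = 2496 J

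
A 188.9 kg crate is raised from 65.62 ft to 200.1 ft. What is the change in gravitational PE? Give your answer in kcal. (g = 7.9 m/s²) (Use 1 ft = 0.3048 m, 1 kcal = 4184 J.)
Convert to SI: m = 188.9 kg, Δh = 40.9895 m
ΔPE = mgΔh = (188.9)(7.9)(40.9895) = 61169.0 J = 14.62 kcal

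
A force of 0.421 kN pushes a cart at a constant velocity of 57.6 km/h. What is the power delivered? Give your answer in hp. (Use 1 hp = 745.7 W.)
Convert to SI: F = 421.0 N, v = 16.0 m/s
P = Fv = (421.0)(16.0) = 6736.0 W = 9.033 hp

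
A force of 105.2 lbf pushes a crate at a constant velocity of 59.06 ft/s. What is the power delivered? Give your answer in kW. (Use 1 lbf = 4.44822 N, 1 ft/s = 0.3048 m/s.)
Convert to SI: F = 467.953 N, v = 18.0015 m/s
P = Fv = (467.953)(18.0015) = 8423.85 W = 8.424 kW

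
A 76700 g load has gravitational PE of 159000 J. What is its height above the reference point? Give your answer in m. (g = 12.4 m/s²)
Convert to SI: m = 76.7 kg, PE = 159000 J
h = PE/(mg) = 159000/(76.7·12.4) = 167.2 m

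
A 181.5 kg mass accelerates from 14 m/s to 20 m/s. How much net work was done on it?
W = ΔKE = ½m(v₂² − v₁²) = ½(181.5)(20² − 14²) = 18513.0 J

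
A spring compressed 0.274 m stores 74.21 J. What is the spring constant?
k = 2·PE/x² = 2·74.21/(0.274)² = 1977 N/m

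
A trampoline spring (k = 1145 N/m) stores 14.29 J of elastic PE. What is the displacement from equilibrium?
x = √(2·PE/k) = √(2·14.29/1145) = 0.158 m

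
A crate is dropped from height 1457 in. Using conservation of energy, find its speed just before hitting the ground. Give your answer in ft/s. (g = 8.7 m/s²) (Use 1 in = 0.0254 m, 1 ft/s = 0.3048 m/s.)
Convert to SI: h = 37.0078 m
mgh = ½mv² ⇒ v = √(2gh) = √(2·8.7·37.0078) = 25.3759 m/s = 83.25 ft/s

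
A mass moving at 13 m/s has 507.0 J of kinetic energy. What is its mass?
m = 2·KE/v² = 2·507.0/(13)² = 6.0 kg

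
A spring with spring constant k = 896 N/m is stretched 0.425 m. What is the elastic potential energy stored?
PE = ½kx² = ½(896)(0.425)² = 80.92 J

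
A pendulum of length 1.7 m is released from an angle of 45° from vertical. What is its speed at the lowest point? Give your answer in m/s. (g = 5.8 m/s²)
h = L(1 − cosθ) = 1.7(1 − cos45°) = 0.497918 m
v = √(2gh) = √(2·5.8·0.497918) = 2.403 m/s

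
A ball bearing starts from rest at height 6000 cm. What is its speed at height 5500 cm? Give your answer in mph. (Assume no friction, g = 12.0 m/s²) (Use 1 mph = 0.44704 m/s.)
Convert to SI: h₁−h₂ = 5.0 m
mgh₁ = mgh₂ + ½mv² ⇒ v = √(2g(h₁−h₂)) = √(2·12.0·5.0) = 10.9545 m/s = 24.5 mph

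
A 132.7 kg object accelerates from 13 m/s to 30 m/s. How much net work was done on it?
W = ΔKE = ½m(v₂² − v₁²) = ½(132.7)(30² − 13²) = 48501.85 J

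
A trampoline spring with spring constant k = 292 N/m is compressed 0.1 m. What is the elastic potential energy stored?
PE = ½kx² = ½(292)(0.1)² = 1.46 J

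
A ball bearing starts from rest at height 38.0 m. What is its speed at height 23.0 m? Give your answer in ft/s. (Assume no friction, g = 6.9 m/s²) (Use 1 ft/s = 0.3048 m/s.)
mgh₁ = mgh₂ + ½mv² ⇒ v = √(2g(h₁−h₂)) = √(2·6.9·15.0) = 14.3875 m/s = 47.2 ft/s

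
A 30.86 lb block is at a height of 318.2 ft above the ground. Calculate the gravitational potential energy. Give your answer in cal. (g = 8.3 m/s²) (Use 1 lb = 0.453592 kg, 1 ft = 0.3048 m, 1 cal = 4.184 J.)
Convert to SI: m = 13.9978 kg, h = 96.9874 m
PE = mgh = (13.9978)(8.3)(96.9874) = 11268.2 J = 2693 cal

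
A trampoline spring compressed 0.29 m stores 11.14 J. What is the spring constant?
k = 2·PE/x² = 2·11.14/(0.29)² = 264.9 N/m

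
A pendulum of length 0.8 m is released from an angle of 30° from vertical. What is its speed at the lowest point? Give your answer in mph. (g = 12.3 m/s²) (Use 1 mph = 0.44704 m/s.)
h = L(1 − cosθ) = 0.8(1 − cos30°) = 0.10718 m
v = √(2gh) = √(2·12.3·0.10718) = 1.62377 m/s = 3.632 mph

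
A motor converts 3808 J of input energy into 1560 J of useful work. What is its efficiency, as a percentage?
η = W_out/W_in = 1560/3808 = 40.97%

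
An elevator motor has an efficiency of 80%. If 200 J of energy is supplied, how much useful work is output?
W_out = η·W_in = 0.8·200 = 160.0 J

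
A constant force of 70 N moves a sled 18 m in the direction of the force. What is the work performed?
W = F·d = (70)(18) = 1260 J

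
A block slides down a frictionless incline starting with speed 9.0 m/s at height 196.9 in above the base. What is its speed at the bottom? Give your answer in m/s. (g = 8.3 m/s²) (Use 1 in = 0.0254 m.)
Convert to SI: v₀ = 9.0 m/s, h = 5.00126 m
½mv₀² + mgh = ½mv² ⇒ v = √(v₀² + 2gh) = √(9.0² + 2·8.3·5.00126) = 12.81 m/s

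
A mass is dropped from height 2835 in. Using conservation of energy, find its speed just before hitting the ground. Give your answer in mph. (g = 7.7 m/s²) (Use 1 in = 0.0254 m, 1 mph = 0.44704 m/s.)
Convert to SI: h = 72.009 m
mgh = ½mv² ⇒ v = √(2gh) = √(2·7.7·72.009) = 33.3007 m/s = 74.49 mph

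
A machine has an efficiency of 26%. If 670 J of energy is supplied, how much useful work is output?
W_out = η·W_in = 0.26·670 = 174.2 J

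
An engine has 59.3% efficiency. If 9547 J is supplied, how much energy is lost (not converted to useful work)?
W_lost = W_in(1 − η) = 9547·(1 − 0.593) = 3886 J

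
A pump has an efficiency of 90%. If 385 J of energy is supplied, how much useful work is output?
W_out = η·W_in = 0.9·385 = 346.5 J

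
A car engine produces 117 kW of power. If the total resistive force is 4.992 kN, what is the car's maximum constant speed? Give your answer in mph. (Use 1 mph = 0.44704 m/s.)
Convert to SI: F = 4992.0 N
P = Fv ⇒ v = P/F = 117000 W/4992.0 N = 23.4375 m/s = 52.43 mph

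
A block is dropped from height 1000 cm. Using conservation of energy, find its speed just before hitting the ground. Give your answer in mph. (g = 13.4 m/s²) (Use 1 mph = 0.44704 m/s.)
Convert to SI: h = 10.0 m
mgh = ½mv² ⇒ v = √(2gh) = √(2·13.4·10.0) = 16.3707 m/s = 36.62 mph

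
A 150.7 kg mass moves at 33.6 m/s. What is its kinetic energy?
KE = ½mv² = ½(150.7)(33.6)² = 85070 J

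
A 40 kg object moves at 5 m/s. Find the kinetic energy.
KE = ½mv² = ½(40)(5)² = 500.0 J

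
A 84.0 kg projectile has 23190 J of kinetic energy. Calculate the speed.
v = √(2·KE/m) = √(2·23190/84.0) = 23.5 m/s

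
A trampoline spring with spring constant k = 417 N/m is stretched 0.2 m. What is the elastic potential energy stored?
PE = ½kx² = ½(417)(0.2)² = 8.34 J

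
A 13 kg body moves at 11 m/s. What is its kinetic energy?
KE = ½mv² = ½(13)(11)² = 786.5 J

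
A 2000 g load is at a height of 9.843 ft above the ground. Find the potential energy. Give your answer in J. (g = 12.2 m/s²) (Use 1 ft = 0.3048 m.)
Convert to SI: m = 2.0 kg, h = 3.00015 m
PE = mgh = (2.0)(12.2)(3.00015) = 73.2 J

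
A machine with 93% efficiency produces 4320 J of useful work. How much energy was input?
W_in = W_out/η = 4320/0.93 = 4645 J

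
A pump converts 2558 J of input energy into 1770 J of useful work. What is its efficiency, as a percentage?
η = W_out/W_in = 1770/2558 = 69.19%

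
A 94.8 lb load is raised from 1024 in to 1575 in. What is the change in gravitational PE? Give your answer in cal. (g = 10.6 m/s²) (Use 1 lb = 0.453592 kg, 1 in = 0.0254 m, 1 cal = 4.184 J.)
Convert to SI: m = 43.0005 kg, Δh = 13.9954 m
ΔPE = mgΔh = (43.0005)(10.6)(13.9954) = 6379.18 J = 1525 cal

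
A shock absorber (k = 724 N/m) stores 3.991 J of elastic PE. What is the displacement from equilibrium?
x = √(2·PE/k) = √(2·3.991/724) = 0.105 m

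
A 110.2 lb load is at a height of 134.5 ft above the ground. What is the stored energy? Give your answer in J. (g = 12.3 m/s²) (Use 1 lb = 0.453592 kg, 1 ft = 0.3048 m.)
Convert to SI: m = 49.9858 kg, h = 40.9956 m
PE = mgh = (49.9858)(12.3)(40.9956) = 25210 J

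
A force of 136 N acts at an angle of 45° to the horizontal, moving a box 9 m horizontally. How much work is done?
W = F·d·cosθ = (136)(9)cos(45°) = 865.5 J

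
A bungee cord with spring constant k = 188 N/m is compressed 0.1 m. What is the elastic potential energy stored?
PE = ½kx² = ½(188)(0.1)² = 0.94 J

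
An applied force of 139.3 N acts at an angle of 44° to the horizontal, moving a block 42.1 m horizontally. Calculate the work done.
W = F·d·cosθ = (139.3)(42.1)cos(44°) = 4219 J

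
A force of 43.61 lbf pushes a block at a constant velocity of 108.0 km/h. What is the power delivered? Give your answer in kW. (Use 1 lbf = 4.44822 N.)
Convert to SI: F = 193.987 N, v = 30.0 m/s
P = Fv = (193.987)(30.0) = 5819.61 W = 5.82 kW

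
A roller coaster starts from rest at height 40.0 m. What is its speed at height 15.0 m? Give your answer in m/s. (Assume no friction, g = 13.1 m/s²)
mgh₁ = mgh₂ + ½mv² ⇒ v = √(2g(h₁−h₂)) = √(2·13.1·25.0) = 25.59 m/s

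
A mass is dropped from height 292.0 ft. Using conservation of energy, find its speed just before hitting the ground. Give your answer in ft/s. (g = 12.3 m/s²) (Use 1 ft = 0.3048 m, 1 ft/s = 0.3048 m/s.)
Convert to SI: h = 89.0016 m
mgh = ½mv² ⇒ v = √(2gh) = √(2·12.3·89.0016) = 46.7914 m/s = 153.5 ft/s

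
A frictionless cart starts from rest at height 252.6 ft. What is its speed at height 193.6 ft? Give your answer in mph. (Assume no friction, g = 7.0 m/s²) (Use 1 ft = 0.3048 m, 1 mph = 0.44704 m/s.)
Convert to SI: h₁−h₂ = 17.9832 m
mgh₁ = mgh₂ + ½mv² ⇒ v = √(2g(h₁−h₂)) = √(2·7.0·17.9832) = 15.8671 m/s = 35.49 mph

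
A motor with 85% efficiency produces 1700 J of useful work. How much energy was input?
W_in = W_out/η = 1700/0.85 = 2000 J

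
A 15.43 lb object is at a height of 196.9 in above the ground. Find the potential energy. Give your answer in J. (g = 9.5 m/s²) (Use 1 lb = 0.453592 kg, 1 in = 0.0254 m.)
Convert to SI: m = 6.99892 kg, h = 5.00126 m
PE = mgh = (6.99892)(9.5)(5.00126) = 332.5 J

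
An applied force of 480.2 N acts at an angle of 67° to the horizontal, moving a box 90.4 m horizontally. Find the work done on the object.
W = F·d·cosθ = (480.2)(90.4)cos(67°) = 16960 J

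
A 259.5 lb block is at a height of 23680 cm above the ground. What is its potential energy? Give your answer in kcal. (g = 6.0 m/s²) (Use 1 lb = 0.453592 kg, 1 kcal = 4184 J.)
Convert to SI: m = 117.707 kg, h = 236.8 m
PE = mgh = (117.707)(6.0)(236.8) = 167238 J = 39.97 kcal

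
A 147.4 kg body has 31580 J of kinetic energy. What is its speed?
v = √(2·KE/m) = √(2·31580/147.4) = 20.7 m/s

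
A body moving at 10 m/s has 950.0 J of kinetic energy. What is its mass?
m = 2·KE/v² = 2·950.0/(10)² = 19.0 kg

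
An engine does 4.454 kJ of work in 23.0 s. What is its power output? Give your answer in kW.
Convert to SI: W = 4454.0 J, t = 23.0 s
P = W/t = 4454.0/23.0 = 193.652 W = 0.1937 kW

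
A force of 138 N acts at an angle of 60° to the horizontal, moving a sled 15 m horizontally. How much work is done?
W = F·d·cosθ = (138)(15)cos(60°) = 1035 J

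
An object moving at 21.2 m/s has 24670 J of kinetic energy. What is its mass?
m = 2·KE/v² = 2·24670/(21.2)² = 109.8 kg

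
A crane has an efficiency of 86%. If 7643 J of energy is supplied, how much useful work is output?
W_out = η·W_in = 0.86·7643 = 6572.98 J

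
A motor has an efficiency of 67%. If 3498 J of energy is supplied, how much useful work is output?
W_out = η·W_in = 0.67·3498 = 2343.66 J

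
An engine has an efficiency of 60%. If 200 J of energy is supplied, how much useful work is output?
W_out = η·W_in = 0.6·200 = 120.0 J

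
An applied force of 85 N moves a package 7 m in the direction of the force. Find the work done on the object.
W = F·d = (85)(7) = 595.0 J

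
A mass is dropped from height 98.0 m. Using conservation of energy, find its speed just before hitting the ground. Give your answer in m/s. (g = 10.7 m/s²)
mgh = ½mv² ⇒ v = √(2gh) = √(2·10.7·98.0) = 45.8 m/s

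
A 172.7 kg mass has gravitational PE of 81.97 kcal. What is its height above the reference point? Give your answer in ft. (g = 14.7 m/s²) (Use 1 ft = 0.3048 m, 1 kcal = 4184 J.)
Convert to SI: m = 172.7 kg, PE = 342962 J
h = PE/(mg) = 342962/(172.7·14.7) = 135.094 m = 443.2 ft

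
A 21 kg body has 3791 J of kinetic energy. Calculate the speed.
v = √(2·KE/m) = √(2·3791/21) = 19.0 m/s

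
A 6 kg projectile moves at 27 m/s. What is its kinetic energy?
KE = ½mv² = ½(6)(27)² = 2187.0 J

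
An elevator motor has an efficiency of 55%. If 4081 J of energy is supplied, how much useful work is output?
W_out = η·W_in = 0.55·4081 = 2244.55 J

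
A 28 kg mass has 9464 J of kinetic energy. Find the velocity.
v = √(2·KE/m) = √(2·9464/28) = 26.0 m/s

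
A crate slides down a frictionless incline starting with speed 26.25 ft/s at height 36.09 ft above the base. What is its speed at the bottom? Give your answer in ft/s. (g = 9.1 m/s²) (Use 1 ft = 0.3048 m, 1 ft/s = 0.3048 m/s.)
Convert to SI: v₀ = 8.001 m/s, h = 11.0002 m
½mv₀² + mgh = ½mv² ⇒ v = √(v₀² + 2gh) = √(8.001² + 2·9.1·11.0002) = 16.2549 m/s = 53.33 ft/s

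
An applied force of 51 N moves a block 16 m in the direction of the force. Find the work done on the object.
W = F·d = (51)(16) = 816.0 J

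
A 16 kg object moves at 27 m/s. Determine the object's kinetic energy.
KE = ½mv² = ½(16)(27)² = 5832.0 J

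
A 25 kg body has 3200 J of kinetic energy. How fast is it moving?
v = √(2·KE/m) = √(2·3200/25) = 16.0 m/s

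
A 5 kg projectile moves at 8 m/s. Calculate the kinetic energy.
KE = ½mv² = ½(5)(8)² = 160.0 J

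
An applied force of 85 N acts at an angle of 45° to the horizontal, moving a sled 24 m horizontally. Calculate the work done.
W = F·d·cosθ = (85)(24)cos(45°) = 1442 J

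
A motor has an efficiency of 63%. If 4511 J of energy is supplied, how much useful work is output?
W_out = η·W_in = 0.63·4511 = 2841.93 J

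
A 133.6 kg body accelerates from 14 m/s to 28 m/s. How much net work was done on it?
W = ΔKE = ½m(v₂² − v₁²) = ½(133.6)(28² − 14²) = 39278.4 J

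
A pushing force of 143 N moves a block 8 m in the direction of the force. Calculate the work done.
W = F·d = (143)(8) = 1144 J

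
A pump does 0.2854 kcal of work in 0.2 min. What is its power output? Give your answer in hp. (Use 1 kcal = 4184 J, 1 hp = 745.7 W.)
Convert to SI: W = 1194.11 J, t = 12.0 s
P = W/t = 1194.11/12.0 = 99.5095 W = 0.1334 hp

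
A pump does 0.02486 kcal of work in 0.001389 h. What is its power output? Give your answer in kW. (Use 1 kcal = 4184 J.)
Convert to SI: W = 104.014 J, t = 5.0004 s
P = W/t = 104.014/5.0004 = 20.8012 W = 0.0208 kW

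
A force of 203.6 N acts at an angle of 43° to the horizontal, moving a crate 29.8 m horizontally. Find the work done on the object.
W = F·d·cosθ = (203.6)(29.8)cos(43°) = 4437 J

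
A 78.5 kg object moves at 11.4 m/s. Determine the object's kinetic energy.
KE = ½mv² = ½(78.5)(11.4)² = 5101 J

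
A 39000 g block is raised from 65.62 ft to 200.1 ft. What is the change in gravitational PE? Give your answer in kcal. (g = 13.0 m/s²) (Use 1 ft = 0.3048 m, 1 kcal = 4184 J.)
Convert to SI: m = 39.0 kg, Δh = 40.9895 m
ΔPE = mgΔh = (39.0)(13.0)(40.9895) = 20781.7 J = 4.967 kcal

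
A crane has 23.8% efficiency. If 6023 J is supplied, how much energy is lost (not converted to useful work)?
W_lost = W_in(1 − η) = 6023·(1 − 0.238) = 4590 J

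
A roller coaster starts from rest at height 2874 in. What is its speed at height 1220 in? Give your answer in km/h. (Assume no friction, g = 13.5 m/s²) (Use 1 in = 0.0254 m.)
Convert to SI: h₁−h₂ = 42.0116 m
mgh₁ = mgh₂ + ½mv² ⇒ v = √(2g(h₁−h₂)) = √(2·13.5·42.0116) = 33.6796 m/s = 121.2 km/h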